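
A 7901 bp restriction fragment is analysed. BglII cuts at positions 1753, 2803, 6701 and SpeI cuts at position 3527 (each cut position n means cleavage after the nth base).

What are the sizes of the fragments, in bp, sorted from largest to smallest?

3174, 1753, 1200, 1050, 724 bp

Combined cut positions (sorted): 1753, 2803, 3527, 6701.
Linear molecule, 4 cuts → 5 fragments:
  1753 − 0 = 1753 bp
  2803 − 1753 = 1050 bp
  3527 − 2803 = 724 bp
  6701 − 3527 = 3174 bp
  7901 − 6701 = 1200 bp
Sorted largest to smallest: 3174, 1753, 1200, 1050, 724 bp.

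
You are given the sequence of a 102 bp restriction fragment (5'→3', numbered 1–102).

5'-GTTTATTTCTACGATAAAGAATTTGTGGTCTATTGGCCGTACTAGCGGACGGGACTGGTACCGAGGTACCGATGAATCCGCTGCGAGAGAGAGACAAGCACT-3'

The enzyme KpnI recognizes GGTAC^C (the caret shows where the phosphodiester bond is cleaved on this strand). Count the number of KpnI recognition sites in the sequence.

2

GGTACC occurs starting at positions 57, 65.
KpnI cuts at 2 sites.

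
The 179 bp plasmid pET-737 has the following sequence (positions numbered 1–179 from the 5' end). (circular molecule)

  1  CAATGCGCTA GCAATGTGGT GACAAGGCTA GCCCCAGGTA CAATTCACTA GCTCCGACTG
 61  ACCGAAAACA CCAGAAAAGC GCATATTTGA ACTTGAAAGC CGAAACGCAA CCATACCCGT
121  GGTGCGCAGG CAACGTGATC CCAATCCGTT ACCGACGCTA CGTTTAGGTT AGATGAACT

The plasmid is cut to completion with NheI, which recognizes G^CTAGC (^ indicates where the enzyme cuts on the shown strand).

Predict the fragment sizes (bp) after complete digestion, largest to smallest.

159, 20 bp

NheI sites (GCTAGC) start at positions 7, 27.
NheI cuts after the first base of each site, so after positions 7, 27.
Circular molecule, 2 cuts → 2 fragments:
  8–27 → 20 bp
  28–179 then 1–7 → 152 + 7 = 159 bp
Sorted largest to smallest: 159, 20 bp.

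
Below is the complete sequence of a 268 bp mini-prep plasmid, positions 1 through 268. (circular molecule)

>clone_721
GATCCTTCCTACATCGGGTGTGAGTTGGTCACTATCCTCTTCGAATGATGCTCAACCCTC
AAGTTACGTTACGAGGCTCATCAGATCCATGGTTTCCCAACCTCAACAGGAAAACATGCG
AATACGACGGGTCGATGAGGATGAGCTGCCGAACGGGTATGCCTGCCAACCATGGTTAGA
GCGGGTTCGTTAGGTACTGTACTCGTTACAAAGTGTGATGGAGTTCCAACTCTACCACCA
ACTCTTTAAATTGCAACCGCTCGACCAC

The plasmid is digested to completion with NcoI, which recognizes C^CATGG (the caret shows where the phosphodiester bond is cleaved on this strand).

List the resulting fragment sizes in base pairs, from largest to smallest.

NcoI sites (CCATGG) start at positions 87, 170.
NcoI cuts after the first base of each site, so after positions 87, 170.
Circular molecule, 2 cuts → 2 fragments:
  88–170 → 83 bp
  171–268 then 1–87 → 98 + 87 = 185 bp
Sorted largest to smallest: 185, 83 bp.

185, 83 bp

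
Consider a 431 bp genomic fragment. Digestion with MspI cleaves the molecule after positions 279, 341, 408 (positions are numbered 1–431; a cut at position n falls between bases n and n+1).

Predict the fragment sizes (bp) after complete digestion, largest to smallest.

279, 67, 62, 23 bp

Linear molecule, 3 cuts → 4 fragments:
  279 − 0 = 279 bp
  341 − 279 = 62 bp
  408 − 341 = 67 bp
  431 − 408 = 23 bp
Sorted largest to smallest: 279, 67, 62, 23 bp.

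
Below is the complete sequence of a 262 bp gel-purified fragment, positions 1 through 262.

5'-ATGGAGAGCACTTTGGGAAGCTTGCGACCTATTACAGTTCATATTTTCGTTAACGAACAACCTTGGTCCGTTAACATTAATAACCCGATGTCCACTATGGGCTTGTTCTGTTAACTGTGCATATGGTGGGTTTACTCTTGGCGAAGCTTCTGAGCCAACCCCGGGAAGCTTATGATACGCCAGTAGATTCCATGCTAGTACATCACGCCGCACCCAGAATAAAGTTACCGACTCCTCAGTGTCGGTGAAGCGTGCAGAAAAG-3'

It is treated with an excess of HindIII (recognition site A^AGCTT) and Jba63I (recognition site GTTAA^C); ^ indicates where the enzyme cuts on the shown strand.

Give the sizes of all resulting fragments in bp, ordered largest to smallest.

HindIII sites (AAGCTT) start at positions 18, 144, 166.
HindIII cuts after the first base of each site, so after positions 18, 144, 166.
Jba63I sites (GTTAAC) start at positions 49, 70, 110.
Jba63I cuts after base 5 of each site (before the last base), so after positions 53, 74, 114.
Combined cut positions: 18, 53, 74, 114, 144, 166.
Linear molecule, 6 cuts → 7 fragments:
  1–18 → 18 bp
  19–53 → 35 bp
  54–74 → 21 bp
  75–114 → 40 bp
  115–144 → 30 bp
  145–166 → 22 bp
  167–262 → 96 bp
Sorted largest to smallest: 96, 40, 35, 30, 22, 21, 18 bp.

96, 40, 35, 30, 22, 21, 18 bp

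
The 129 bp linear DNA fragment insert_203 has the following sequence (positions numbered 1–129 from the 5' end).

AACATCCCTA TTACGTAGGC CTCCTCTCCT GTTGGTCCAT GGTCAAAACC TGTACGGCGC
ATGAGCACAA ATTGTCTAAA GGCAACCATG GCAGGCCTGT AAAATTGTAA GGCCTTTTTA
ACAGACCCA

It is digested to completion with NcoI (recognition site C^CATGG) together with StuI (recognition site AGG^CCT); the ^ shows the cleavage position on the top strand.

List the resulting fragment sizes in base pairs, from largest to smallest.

49, 19, 18, 17, 17, 9 bp

NcoI sites (CCATGG) start at positions 37, 86.
NcoI cuts after the first base of each site, so after positions 37, 86.
StuI sites (AGGCCT) start at positions 17, 93, 110.
StuI cuts after base 3 of each site, so after positions 19, 95, 112.
Combined cut positions: 19, 37, 86, 95, 112.
Linear molecule, 5 cuts → 6 fragments:
  1–19 → 19 bp
  20–37 → 18 bp
  38–86 → 49 bp
  87–95 → 9 bp
  96–112 → 17 bp
  113–129 → 17 bp
Sorted largest to smallest: 49, 19, 18, 17, 17, 9 bp.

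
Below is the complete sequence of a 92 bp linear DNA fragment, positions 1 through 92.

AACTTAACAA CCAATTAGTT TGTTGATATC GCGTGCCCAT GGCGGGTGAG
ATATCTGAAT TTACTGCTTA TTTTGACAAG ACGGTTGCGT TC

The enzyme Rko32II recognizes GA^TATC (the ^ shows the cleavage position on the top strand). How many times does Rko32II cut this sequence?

GATATC occurs starting at positions 25, 50.
Rko32II cuts at 2 sites.

2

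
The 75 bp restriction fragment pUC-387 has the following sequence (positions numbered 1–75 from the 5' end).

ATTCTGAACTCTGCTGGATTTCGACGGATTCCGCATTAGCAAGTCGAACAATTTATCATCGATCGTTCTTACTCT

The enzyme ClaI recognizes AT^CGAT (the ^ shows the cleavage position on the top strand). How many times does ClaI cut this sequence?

ATCGAT occurs starting at position 58.
ClaI cuts at 1 site.

1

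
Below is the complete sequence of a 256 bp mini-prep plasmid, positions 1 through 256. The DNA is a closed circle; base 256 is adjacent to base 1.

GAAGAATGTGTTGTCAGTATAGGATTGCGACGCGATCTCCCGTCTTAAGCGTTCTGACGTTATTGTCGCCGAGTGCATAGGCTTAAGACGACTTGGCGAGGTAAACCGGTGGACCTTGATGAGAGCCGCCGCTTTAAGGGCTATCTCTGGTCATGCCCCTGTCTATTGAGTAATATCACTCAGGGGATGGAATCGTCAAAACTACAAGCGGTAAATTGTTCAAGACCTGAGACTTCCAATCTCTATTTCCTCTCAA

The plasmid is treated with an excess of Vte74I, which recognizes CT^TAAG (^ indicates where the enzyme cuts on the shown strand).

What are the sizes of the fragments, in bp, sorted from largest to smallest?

Vte74I sites (CTTAAG) start at positions 44, 82.
Vte74I cuts after base 2 of each site, so after positions 45, 83.
Circular molecule, 2 cuts → 2 fragments:
  46–83 → 38 bp
  84–256 then 1–45 → 173 + 45 = 218 bp
Sorted largest to smallest: 218, 38 bp.

218, 38 bp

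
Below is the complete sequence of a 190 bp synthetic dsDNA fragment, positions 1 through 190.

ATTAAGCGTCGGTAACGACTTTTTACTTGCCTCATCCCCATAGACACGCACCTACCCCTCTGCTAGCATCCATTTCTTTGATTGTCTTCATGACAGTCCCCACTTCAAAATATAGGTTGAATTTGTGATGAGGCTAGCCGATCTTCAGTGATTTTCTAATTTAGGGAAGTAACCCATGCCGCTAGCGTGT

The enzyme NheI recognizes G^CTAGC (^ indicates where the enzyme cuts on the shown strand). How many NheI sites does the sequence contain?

GCTAGC occurs starting at positions 62, 133, 181.
NheI cuts at 3 sites.

3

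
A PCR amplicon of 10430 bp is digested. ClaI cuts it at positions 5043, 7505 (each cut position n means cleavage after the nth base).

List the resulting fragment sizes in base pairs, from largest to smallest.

Linear molecule, 2 cuts → 3 fragments:
  5043 − 0 = 5043 bp
  7505 − 5043 = 2462 bp
  10430 − 7505 = 2925 bp
Sorted largest to smallest: 5043, 2925, 2462 bp.

5043, 2925, 2462 bp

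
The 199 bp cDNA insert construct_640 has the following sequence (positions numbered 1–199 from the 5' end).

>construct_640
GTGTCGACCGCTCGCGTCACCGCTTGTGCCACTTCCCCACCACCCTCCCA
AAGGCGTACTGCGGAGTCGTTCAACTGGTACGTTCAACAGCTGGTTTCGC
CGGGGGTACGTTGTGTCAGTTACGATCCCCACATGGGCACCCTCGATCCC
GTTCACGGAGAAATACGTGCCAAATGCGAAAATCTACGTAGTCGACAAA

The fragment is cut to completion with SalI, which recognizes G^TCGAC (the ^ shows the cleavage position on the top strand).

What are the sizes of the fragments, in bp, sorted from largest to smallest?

SalI sites (GTCGAC) start at positions 3, 191.
SalI cuts after the first base of each site, so after positions 3, 191.
Linear molecule, 2 cuts → 3 fragments:
  1–3 → 3 bp
  4–191 → 188 bp
  192–199 → 8 bp
Sorted largest to smallest: 188, 8, 3 bp.

188, 8, 3 bp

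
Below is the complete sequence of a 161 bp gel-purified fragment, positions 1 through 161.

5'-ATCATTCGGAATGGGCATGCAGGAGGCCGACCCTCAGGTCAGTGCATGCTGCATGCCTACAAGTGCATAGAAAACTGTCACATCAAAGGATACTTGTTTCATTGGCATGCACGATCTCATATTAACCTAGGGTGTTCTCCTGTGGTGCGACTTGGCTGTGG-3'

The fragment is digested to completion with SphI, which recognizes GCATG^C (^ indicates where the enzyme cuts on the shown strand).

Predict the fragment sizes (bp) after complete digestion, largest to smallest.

54, 52, 29, 19, 7 bp

SphI sites (GCATGC) start at positions 15, 44, 51, 105.
SphI cuts after base 5 of each site (before the last base), so after positions 19, 48, 55, 109.
Linear molecule, 4 cuts → 5 fragments:
  1–19 → 19 bp
  20–48 → 29 bp
  49–55 → 7 bp
  56–109 → 54 bp
  110–161 → 52 bp
Sorted largest to smallest: 54, 52, 29, 19, 7 bp.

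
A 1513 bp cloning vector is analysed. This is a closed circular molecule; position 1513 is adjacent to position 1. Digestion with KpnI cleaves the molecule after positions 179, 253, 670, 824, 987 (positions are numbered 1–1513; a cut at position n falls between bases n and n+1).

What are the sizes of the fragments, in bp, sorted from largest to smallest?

705, 417, 163, 154, 74 bp

Circular molecule, 5 cuts → 5 fragments:
  253 − 179 = 74 bp
  670 − 253 = 417 bp
  824 − 670 = 154 bp
  987 − 824 = 163 bp
  wrap: 1513 − 987 + 179 = 705 bp
Sorted largest to smallest: 705, 417, 163, 154, 74 bp.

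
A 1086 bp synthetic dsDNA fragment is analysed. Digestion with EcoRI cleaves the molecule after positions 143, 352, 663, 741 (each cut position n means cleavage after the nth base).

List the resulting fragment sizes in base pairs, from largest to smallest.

345, 311, 209, 143, 78 bp

Linear molecule, 4 cuts → 5 fragments:
  143 − 0 = 143 bp
  352 − 143 = 209 bp
  663 − 352 = 311 bp
  741 − 663 = 78 bp
  1086 − 741 = 345 bp
Sorted largest to smallest: 345, 311, 209, 143, 78 bp.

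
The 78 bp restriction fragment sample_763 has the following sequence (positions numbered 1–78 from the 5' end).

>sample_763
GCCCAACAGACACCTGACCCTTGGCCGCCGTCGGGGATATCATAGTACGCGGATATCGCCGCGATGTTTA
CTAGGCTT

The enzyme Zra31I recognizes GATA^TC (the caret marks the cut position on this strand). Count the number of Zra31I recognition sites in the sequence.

GATATC occurs starting at positions 36, 52.
Zra31I cuts at 2 sites.

2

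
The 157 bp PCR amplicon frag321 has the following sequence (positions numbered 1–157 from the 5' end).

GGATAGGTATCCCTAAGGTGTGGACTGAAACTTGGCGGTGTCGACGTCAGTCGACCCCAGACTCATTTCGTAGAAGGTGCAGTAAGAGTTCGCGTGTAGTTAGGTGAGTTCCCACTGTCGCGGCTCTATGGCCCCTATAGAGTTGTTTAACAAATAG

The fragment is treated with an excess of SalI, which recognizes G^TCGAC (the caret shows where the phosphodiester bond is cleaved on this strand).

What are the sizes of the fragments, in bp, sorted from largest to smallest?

107, 40, 10 bp

SalI sites (GTCGAC) start at positions 40, 50.
SalI cuts after the first base of each site, so after positions 40, 50.
Linear molecule, 2 cuts → 3 fragments:
  1–40 → 40 bp
  41–50 → 10 bp
  51–157 → 107 bp
Sorted largest to smallest: 107, 40, 10 bp.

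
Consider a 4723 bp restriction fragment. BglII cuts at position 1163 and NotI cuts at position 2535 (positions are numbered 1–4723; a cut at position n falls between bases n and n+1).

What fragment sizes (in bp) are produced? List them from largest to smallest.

Combined cut positions (sorted): 1163, 2535.
Linear molecule, 2 cuts → 3 fragments:
  1163 − 0 = 1163 bp
  2535 − 1163 = 1372 bp
  4723 − 2535 = 2188 bp
Sorted largest to smallest: 2188, 1372, 1163 bp.

2188, 1372, 1163 bp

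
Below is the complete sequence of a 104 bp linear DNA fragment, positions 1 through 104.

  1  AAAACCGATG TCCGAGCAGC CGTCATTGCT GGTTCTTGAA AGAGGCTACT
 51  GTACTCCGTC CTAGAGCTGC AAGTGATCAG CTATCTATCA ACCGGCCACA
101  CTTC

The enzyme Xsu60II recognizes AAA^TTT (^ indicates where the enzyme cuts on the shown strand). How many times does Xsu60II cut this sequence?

No occurrence of AAATTT is present in the sequence.
Xsu60II does not cut: 0 sites.

0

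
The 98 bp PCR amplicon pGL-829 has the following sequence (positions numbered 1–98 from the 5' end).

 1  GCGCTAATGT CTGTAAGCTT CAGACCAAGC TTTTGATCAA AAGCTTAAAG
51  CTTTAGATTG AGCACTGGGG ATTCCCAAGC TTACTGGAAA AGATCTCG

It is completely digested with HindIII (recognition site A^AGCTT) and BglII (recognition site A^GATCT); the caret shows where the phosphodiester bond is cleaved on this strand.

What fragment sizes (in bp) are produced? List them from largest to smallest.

29, 15, 14, 14, 12, 7, 7 bp

HindIII sites (AAGCTT) start at positions 15, 27, 41, 48, 77.
HindIII cuts after the first base of each site, so after positions 15, 27, 41, 48, 77.
The BglII site (AGATCT) starts at position 91.
BglII cuts after the first base of each site, so after position 91.
Combined cut positions: 15, 27, 41, 48, 77, 91.
Linear molecule, 6 cuts → 7 fragments:
  1–15 → 15 bp
  16–27 → 12 bp
  28–41 → 14 bp
  42–48 → 7 bp
  49–77 → 29 bp
  78–91 → 14 bp
  92–98 → 7 bp
Sorted largest to smallest: 29, 15, 14, 14, 12, 7, 7 bp.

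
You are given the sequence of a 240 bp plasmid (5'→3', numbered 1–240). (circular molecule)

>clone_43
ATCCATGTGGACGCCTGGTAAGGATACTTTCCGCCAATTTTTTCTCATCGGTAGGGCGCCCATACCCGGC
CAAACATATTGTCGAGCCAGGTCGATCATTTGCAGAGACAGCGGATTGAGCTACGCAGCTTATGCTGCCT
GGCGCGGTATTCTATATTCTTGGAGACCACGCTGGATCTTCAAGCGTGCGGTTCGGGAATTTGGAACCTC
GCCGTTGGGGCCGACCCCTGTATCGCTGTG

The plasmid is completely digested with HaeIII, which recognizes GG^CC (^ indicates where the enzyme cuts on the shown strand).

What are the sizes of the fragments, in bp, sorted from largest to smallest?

151, 89 bp

HaeIII sites (GGCC) start at positions 68, 219.
HaeIII cuts after base 2 of each site, so after positions 69, 220.
Circular molecule, 2 cuts → 2 fragments:
  70–220 → 151 bp
  221–240 then 1–69 → 20 + 69 = 89 bp
Sorted largest to smallest: 151, 89 bp.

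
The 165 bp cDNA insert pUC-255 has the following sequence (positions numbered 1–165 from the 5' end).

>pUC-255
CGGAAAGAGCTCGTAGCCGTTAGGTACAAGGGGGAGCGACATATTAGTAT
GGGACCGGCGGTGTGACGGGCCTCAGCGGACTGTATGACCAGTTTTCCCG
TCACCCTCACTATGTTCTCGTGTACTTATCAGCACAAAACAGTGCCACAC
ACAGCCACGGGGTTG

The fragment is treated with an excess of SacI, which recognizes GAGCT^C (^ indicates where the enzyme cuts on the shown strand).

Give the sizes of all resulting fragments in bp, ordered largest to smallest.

154, 11 bp

The SacI site (GAGCTC) starts at position 7.
SacI cuts after base 5 of each site (before the last base), so after position 11.
Linear molecule, 1 cut → 2 fragments:
  1–11 → 11 bp
  12–165 → 154 bp
Sorted largest to smallest: 154, 11 bp.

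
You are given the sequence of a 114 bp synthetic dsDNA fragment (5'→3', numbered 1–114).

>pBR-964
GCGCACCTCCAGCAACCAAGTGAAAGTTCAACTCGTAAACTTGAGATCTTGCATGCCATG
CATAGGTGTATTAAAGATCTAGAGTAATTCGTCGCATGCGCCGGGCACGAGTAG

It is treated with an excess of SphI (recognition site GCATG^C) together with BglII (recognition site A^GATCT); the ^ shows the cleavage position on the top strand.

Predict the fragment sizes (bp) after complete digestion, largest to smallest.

SphI sites (GCATGC) start at positions 51, 94.
SphI cuts after base 5 of each site (before the last base), so after positions 55, 98.
BglII sites (AGATCT) start at positions 44, 75.
BglII cuts after the first base of each site, so after positions 44, 75.
Combined cut positions: 44, 55, 75, 98.
Linear molecule, 4 cuts → 5 fragments:
  1–44 → 44 bp
  45–55 → 11 bp
  56–75 → 20 bp
  76–98 → 23 bp
  99–114 → 16 bp
Sorted largest to smallest: 44, 23, 20, 16, 11 bp.

44, 23, 20, 16, 11 bp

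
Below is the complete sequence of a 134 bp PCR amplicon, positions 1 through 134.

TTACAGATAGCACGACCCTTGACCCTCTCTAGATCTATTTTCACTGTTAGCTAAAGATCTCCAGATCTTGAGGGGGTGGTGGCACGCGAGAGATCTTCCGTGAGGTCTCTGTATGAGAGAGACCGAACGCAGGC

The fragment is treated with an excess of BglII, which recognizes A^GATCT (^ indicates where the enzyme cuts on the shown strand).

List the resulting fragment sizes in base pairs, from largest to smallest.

BglII sites (AGATCT) start at positions 31, 55, 63, 91.
BglII cuts after the first base of each site, so after positions 31, 55, 63, 91.
Linear molecule, 4 cuts → 5 fragments:
  1–31 → 31 bp
  32–55 → 24 bp
  56–63 → 8 bp
  64–91 → 28 bp
  92–134 → 43 bp
Sorted largest to smallest: 43, 31, 28, 24, 8 bp.

43, 31, 28, 24, 8 bp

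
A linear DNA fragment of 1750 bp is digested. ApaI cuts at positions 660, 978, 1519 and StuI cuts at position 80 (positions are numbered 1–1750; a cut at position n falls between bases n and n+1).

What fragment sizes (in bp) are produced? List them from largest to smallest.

Combined cut positions (sorted): 80, 660, 978, 1519.
Linear molecule, 4 cuts → 5 fragments:
  80 − 0 = 80 bp
  660 − 80 = 580 bp
  978 − 660 = 318 bp
  1519 − 978 = 541 bp
  1750 − 1519 = 231 bp
Sorted largest to smallest: 580, 541, 318, 231, 80 bp.

580, 541, 318, 231, 80 bp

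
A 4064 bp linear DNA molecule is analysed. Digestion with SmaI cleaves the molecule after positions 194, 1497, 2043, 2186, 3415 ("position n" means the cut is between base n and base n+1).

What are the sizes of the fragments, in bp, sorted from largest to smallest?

1303, 1229, 649, 546, 194, 143 bp

Linear molecule, 5 cuts → 6 fragments:
  194 − 0 = 194 bp
  1497 − 194 = 1303 bp
  2043 − 1497 = 546 bp
  2186 − 2043 = 143 bp
  3415 − 2186 = 1229 bp
  4064 − 3415 = 649 bp
Sorted largest to smallest: 1303, 1229, 649, 546, 194, 143 bp.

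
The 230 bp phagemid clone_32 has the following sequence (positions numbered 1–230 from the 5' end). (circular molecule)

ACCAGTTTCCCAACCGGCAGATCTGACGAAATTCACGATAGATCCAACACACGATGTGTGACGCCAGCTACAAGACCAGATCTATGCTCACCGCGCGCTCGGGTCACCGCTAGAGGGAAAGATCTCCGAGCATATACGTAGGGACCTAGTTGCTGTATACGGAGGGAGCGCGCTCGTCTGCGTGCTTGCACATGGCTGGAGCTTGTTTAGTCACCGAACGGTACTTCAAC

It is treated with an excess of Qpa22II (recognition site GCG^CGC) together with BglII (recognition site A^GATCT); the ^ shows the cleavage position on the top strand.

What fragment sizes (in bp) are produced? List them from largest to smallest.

79, 59, 50, 25, 17 bp

Qpa22II sites (GCGCGC) start at positions 93, 168.
Qpa22II cuts after base 3 of each site, so after positions 95, 170.
BglII sites (AGATCT) start at positions 19, 78, 120.
BglII cuts after the first base of each site, so after positions 19, 78, 120.
Combined cut positions: 19, 78, 95, 120, 170.
Circular molecule, 5 cuts → 5 fragments:
  20–78 → 59 bp
  79–95 → 17 bp
  96–120 → 25 bp
  121–170 → 50 bp
  171–230 then 1–19 → 60 + 19 = 79 bp
Sorted largest to smallest: 79, 59, 50, 25, 17 bp.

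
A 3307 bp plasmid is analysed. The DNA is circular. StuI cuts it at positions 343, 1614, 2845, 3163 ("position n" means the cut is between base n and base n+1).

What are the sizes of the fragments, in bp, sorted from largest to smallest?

1271, 1231, 487, 318 bp

Circular molecule, 4 cuts → 4 fragments:
  1614 − 343 = 1271 bp
  2845 − 1614 = 1231 bp
  3163 − 2845 = 318 bp
  wrap: 3307 − 3163 + 343 = 487 bp
Sorted largest to smallest: 1271, 1231, 487, 318 bp.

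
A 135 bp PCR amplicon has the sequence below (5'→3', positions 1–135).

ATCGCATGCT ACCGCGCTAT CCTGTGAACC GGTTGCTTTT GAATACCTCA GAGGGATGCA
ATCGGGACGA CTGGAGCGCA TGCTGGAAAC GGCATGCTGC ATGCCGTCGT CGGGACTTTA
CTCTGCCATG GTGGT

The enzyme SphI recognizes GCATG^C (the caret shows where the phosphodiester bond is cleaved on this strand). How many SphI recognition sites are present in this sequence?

4

GCATGC occurs starting at positions 4, 78, 92, 99.
SphI cuts at 4 sites.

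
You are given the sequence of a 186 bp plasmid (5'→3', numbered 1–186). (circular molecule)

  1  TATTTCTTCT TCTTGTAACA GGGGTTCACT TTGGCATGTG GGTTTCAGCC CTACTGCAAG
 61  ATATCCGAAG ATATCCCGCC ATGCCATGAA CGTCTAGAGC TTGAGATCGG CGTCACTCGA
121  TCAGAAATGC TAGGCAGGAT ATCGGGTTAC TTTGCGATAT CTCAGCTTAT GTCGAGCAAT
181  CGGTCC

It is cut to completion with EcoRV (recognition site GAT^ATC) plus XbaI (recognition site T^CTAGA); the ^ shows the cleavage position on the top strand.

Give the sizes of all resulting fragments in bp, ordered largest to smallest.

EcoRV sites (GATATC) start at positions 60, 70, 138, 156.
EcoRV cuts after base 3 of each site, so after positions 62, 72, 140, 158.
The XbaI site (TCTAGA) starts at position 93.
XbaI cuts after the first base of each site, so after position 93.
Combined cut positions: 62, 72, 93, 140, 158.
Circular molecule, 5 cuts → 5 fragments:
  63–72 → 10 bp
  73–93 → 21 bp
  94–140 → 47 bp
  141–158 → 18 bp
  159–186 then 1–62 → 28 + 62 = 90 bp
Sorted largest to smallest: 90, 47, 21, 18, 10 bp.

90, 47, 21, 18, 10 bp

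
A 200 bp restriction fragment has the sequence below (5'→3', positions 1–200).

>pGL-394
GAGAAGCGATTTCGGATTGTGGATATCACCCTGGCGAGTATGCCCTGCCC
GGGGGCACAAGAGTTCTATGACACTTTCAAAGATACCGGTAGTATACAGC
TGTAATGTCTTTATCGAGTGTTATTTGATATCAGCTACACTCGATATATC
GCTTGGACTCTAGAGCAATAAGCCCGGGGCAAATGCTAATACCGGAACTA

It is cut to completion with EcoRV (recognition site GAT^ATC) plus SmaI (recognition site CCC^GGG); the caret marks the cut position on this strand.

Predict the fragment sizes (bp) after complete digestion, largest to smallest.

79, 46, 26, 25, 24 bp

EcoRV sites (GATATC) start at positions 22, 127.
EcoRV cuts after base 3 of each site, so after positions 24, 129.
SmaI sites (CCCGGG) start at positions 48, 173.
SmaI cuts after base 3 of each site, so after positions 50, 175.
Combined cut positions: 24, 50, 129, 175.
Linear molecule, 4 cuts → 5 fragments:
  1–24 → 24 bp
  25–50 → 26 bp
  51–129 → 79 bp
  130–175 → 46 bp
  176–200 → 25 bp
Sorted largest to smallest: 79, 46, 26, 25, 24 bp.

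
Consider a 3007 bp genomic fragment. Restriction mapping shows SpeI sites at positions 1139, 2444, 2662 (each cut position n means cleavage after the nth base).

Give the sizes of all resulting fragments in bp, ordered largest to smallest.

Linear molecule, 3 cuts → 4 fragments:
  1139 − 0 = 1139 bp
  2444 − 1139 = 1305 bp
  2662 − 2444 = 218 bp
  3007 − 2662 = 345 bp
Sorted largest to smallest: 1305, 1139, 345, 218 bp.

1305, 1139, 345, 218 bp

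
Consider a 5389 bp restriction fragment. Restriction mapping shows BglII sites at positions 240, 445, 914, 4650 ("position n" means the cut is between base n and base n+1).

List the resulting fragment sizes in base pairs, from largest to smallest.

Linear molecule, 4 cuts → 5 fragments:
  240 − 0 = 240 bp
  445 − 240 = 205 bp
  914 − 445 = 469 bp
  4650 − 914 = 3736 bp
  5389 − 4650 = 739 bp
Sorted largest to smallest: 3736, 739, 469, 240, 205 bp.

3736, 739, 469, 240, 205 bp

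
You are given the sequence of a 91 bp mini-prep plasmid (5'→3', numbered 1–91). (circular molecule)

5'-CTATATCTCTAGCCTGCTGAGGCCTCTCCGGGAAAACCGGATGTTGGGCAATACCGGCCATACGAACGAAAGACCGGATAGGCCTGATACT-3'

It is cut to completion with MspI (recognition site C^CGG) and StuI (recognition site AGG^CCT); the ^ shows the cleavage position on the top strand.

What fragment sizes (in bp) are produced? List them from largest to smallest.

MspI sites (CCGG) start at positions 28, 37, 54, 74.
MspI cuts after the first base of each site, so after positions 28, 37, 54, 74.
StuI sites (AGGCCT) start at positions 20, 80.
StuI cuts after base 3 of each site, so after positions 22, 82.
Combined cut positions: 22, 28, 37, 54, 74, 82.
Circular molecule, 6 cuts → 6 fragments:
  23–28 → 6 bp
  29–37 → 9 bp
  38–54 → 17 bp
  55–74 → 20 bp
  75–82 → 8 bp
  83–91 then 1–22 → 9 + 22 = 31 bp
Sorted largest to smallest: 31, 20, 17, 9, 8, 6 bp.

31, 20, 17, 9, 8, 6 bp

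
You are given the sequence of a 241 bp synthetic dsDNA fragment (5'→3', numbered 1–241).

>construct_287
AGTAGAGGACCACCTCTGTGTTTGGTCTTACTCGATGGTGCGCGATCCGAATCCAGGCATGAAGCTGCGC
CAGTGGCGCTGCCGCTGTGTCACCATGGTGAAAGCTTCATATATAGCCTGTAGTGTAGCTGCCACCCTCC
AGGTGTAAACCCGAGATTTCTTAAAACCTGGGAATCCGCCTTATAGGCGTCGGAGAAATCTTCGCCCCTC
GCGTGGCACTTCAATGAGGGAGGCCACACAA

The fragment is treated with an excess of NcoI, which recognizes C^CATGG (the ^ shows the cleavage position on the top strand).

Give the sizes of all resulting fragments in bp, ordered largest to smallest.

The NcoI site (CCATGG) starts at position 93.
NcoI cuts after the first base of each site, so after position 93.
Linear molecule, 1 cut → 2 fragments:
  1–93 → 93 bp
  94–241 → 148 bp
Sorted largest to smallest: 148, 93 bp.

148, 93 bp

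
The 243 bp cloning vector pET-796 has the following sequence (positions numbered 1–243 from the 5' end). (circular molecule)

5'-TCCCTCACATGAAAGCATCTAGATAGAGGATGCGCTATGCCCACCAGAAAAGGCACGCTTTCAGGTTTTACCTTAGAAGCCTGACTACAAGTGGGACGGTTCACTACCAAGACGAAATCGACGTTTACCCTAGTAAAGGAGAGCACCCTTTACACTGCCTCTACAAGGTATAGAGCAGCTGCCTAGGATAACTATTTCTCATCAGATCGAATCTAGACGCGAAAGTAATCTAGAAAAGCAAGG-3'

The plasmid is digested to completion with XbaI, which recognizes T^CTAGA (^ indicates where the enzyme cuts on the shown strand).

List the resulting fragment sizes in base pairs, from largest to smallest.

194, 32, 17 bp

XbaI sites (TCTAGA) start at positions 18, 212, 229.
XbaI cuts after the first base of each site, so after positions 18, 212, 229.
Circular molecule, 3 cuts → 3 fragments:
  19–212 → 194 bp
  213–229 → 17 bp
  230–243 then 1–18 → 14 + 18 = 32 bp
Sorted largest to smallest: 194, 32, 17 bp.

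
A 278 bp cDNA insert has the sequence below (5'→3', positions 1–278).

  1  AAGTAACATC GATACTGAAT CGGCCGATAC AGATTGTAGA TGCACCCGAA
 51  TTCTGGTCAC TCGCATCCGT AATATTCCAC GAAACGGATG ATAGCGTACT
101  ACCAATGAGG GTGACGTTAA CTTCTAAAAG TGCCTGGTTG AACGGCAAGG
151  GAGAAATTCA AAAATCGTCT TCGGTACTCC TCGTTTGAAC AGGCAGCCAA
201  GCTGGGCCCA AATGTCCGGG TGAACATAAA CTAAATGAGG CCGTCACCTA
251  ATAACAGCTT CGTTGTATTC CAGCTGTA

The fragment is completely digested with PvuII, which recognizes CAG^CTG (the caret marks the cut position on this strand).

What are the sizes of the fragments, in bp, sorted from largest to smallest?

273, 5 bp

The PvuII site (CAGCTG) starts at position 271.
PvuII cuts after base 3 of each site, so after position 273.
Linear molecule, 1 cut → 2 fragments:
  1–273 → 273 bp
  274–278 → 5 bp
Sorted largest to smallest: 273, 5 bp.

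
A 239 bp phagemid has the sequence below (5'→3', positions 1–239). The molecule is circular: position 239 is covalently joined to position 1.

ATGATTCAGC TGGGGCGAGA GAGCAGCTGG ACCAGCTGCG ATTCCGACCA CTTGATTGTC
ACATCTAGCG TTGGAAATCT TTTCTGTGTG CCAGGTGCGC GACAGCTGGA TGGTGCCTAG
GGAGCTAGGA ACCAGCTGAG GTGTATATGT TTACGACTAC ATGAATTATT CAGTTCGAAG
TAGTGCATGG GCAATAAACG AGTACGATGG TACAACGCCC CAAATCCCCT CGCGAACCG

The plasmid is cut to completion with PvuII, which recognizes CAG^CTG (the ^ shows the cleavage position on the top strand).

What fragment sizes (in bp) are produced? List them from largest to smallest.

113, 70, 30, 17, 9 bp

PvuII sites (CAGCTG) start at positions 7, 24, 33, 103, 133.
PvuII cuts after base 3 of each site, so after positions 9, 26, 35, 105, 135.
Circular molecule, 5 cuts → 5 fragments:
  10–26 → 17 bp
  27–35 → 9 bp
  36–105 → 70 bp
  106–135 → 30 bp
  136–239 then 1–9 → 104 + 9 = 113 bp
Sorted largest to smallest: 113, 70, 30, 17, 9 bp.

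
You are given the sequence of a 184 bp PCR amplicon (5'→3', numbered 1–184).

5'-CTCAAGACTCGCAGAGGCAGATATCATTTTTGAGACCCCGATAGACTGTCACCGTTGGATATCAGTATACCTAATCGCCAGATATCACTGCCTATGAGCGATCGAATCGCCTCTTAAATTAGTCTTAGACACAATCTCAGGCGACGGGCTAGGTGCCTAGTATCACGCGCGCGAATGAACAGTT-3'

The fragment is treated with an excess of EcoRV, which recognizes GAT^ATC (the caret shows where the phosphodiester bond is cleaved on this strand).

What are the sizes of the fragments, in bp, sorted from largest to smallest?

EcoRV sites (GATATC) start at positions 20, 58, 81.
EcoRV cuts after base 3 of each site, so after positions 22, 60, 83.
Linear molecule, 3 cuts → 4 fragments:
  1–22 → 22 bp
  23–60 → 38 bp
  61–83 → 23 bp
  84–184 → 101 bp
Sorted largest to smallest: 101, 38, 23, 22 bp.

101, 38, 23, 22 bp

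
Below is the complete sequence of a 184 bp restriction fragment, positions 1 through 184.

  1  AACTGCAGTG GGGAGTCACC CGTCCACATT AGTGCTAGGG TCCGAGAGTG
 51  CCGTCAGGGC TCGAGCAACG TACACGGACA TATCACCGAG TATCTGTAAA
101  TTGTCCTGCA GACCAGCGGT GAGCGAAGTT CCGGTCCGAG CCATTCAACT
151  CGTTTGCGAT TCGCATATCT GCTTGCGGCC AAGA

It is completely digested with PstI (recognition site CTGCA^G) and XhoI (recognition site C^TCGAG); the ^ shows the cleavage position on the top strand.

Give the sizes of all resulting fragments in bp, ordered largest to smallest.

PstI sites (CTGCAG) start at positions 3, 106.
PstI cuts after base 5 of each site (before the last base), so after positions 7, 110.
The XhoI site (CTCGAG) starts at position 60.
XhoI cuts after the first base of each site, so after position 60.
Combined cut positions: 7, 60, 110.
Linear molecule, 3 cuts → 4 fragments:
  1–7 → 7 bp
  8–60 → 53 bp
  61–110 → 50 bp
  111–184 → 74 bp
Sorted largest to smallest: 74, 53, 50, 7 bp.

74, 53, 50, 7 bp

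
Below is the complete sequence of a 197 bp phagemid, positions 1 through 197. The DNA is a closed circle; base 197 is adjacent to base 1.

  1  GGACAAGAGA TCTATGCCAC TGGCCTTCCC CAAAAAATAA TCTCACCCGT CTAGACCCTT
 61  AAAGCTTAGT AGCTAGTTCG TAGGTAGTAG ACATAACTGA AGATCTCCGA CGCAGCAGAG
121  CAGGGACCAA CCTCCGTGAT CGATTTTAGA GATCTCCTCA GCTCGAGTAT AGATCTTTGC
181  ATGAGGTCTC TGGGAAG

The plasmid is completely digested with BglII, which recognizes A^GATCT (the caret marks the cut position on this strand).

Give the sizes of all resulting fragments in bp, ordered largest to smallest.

93, 49, 34, 21 bp

BglII sites (AGATCT) start at positions 8, 101, 150, 171.
BglII cuts after the first base of each site, so after positions 8, 101, 150, 171.
Circular molecule, 4 cuts → 4 fragments:
  9–101 → 93 bp
  102–150 → 49 bp
  151–171 → 21 bp
  172–197 then 1–8 → 26 + 8 = 34 bp
Sorted largest to smallest: 93, 49, 34, 21 bp.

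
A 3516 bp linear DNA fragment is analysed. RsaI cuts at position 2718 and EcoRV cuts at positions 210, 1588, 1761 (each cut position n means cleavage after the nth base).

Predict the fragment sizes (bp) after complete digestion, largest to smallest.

Combined cut positions (sorted): 210, 1588, 1761, 2718.
Linear molecule, 4 cuts → 5 fragments:
  210 − 0 = 210 bp
  1588 − 210 = 1378 bp
  1761 − 1588 = 173 bp
  2718 − 1761 = 957 bp
  3516 − 2718 = 798 bp
Sorted largest to smallest: 1378, 957, 798, 210, 173 bp.

1378, 957, 798, 210, 173 bp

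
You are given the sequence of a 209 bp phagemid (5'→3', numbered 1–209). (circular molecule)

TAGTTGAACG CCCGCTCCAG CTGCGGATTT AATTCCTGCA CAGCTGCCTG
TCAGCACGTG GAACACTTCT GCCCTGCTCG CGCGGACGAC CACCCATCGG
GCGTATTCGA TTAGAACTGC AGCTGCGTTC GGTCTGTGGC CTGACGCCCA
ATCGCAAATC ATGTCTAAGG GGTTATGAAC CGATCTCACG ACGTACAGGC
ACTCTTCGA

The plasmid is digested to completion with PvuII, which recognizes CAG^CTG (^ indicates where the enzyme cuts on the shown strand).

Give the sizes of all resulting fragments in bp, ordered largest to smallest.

PvuII sites (CAGCTG) start at positions 18, 41, 120.
PvuII cuts after base 3 of each site, so after positions 20, 43, 122.
Circular molecule, 3 cuts → 3 fragments:
  21–43 → 23 bp
  44–122 → 79 bp
  123–209 then 1–20 → 87 + 20 = 107 bp
Sorted largest to smallest: 107, 79, 23 bp.

107, 79, 23 bp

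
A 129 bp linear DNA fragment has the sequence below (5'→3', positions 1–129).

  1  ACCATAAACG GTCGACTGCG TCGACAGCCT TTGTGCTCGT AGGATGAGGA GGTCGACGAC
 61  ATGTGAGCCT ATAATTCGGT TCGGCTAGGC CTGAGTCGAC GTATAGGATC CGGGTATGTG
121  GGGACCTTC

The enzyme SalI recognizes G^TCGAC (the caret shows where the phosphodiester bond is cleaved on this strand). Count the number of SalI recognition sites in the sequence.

4

GTCGAC occurs starting at positions 11, 20, 52, 95.
SalI cuts at 4 sites.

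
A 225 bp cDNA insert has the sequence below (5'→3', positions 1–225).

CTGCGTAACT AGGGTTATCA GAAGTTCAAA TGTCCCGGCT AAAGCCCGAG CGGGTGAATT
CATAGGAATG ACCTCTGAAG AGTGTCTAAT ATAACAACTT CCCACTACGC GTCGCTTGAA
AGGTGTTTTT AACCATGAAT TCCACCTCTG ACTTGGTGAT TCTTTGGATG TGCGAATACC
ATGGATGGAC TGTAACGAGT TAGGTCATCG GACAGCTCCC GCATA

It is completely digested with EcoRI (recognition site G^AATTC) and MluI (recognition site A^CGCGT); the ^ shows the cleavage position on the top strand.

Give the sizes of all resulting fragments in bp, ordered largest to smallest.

EcoRI sites (GAATTC) start at positions 56, 137.
EcoRI cuts after the first base of each site, so after positions 56, 137.
The MluI site (ACGCGT) starts at position 107.
MluI cuts after the first base of each site, so after position 107.
Combined cut positions: 56, 107, 137.
Linear molecule, 3 cuts → 4 fragments:
  1–56 → 56 bp
  57–107 → 51 bp
  108–137 → 30 bp
  138–225 → 88 bp
Sorted largest to smallest: 88, 56, 51, 30 bp.

88, 56, 51, 30 bp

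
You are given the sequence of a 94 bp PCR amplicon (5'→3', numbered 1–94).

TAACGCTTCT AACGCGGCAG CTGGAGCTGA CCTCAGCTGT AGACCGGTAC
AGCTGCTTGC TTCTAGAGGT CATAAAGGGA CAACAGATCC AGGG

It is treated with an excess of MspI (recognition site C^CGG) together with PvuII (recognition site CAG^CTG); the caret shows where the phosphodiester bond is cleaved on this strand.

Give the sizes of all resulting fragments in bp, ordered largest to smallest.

The MspI site (CCGG) starts at position 44.
MspI cuts after the first base of each site, so after position 44.
PvuII sites (CAGCTG) start at positions 18, 34, 50.
PvuII cuts after base 3 of each site, so after positions 20, 36, 52.
Combined cut positions: 20, 36, 44, 52.
Linear molecule, 4 cuts → 5 fragments:
  1–20 → 20 bp
  21–36 → 16 bp
  37–44 → 8 bp
  45–52 → 8 bp
  53–94 → 42 bp
Sorted largest to smallest: 42, 20, 16, 8, 8 bp.

42, 20, 16, 8, 8 bp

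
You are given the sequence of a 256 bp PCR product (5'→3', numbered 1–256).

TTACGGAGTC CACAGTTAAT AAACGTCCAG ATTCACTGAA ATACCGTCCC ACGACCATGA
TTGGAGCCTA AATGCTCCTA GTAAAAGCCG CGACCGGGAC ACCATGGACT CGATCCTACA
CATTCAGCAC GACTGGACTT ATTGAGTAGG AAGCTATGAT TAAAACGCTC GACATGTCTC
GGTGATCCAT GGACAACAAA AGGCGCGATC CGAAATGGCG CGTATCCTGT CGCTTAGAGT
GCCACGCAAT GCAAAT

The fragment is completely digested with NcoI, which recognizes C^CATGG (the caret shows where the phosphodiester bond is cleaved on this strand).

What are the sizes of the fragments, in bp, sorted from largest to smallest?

102, 85, 69 bp

NcoI sites (CCATGG) start at positions 102, 187.
NcoI cuts after the first base of each site, so after positions 102, 187.
Linear molecule, 2 cuts → 3 fragments:
  1–102 → 102 bp
  103–187 → 85 bp
  188–256 → 69 bp
Sorted largest to smallest: 102, 85, 69 bp.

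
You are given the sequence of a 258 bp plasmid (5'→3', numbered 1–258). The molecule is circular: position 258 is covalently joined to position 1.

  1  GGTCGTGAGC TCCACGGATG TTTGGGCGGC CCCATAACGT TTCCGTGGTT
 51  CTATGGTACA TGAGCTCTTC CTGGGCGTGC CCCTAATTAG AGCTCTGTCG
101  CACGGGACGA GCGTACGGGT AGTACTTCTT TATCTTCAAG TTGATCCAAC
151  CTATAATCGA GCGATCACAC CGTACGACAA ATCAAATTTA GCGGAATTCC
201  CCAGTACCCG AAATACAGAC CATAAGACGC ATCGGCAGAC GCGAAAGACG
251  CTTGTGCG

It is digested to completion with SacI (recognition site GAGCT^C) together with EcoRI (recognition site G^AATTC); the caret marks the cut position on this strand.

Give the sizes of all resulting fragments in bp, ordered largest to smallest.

SacI sites (GAGCTC) start at positions 7, 62, 90.
SacI cuts after base 5 of each site (before the last base), so after positions 11, 66, 94.
The EcoRI site (GAATTC) starts at position 194.
EcoRI cuts after the first base of each site, so after position 194.
Combined cut positions: 11, 66, 94, 194.
Circular molecule, 4 cuts → 4 fragments:
  12–66 → 55 bp
  67–94 → 28 bp
  95–194 → 100 bp
  195–258 then 1–11 → 64 + 11 = 75 bp
Sorted largest to smallest: 100, 75, 55, 28 bp.

100, 75, 55, 28 bp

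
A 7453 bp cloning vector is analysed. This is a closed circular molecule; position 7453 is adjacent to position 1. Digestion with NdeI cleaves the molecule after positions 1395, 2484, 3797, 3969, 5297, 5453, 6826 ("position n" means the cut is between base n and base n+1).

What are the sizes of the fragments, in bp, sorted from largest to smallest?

2022, 1373, 1328, 1313, 1089, 172, 156 bp

Circular molecule, 7 cuts → 7 fragments:
  2484 − 1395 = 1089 bp
  3797 − 2484 = 1313 bp
  3969 − 3797 = 172 bp
  5297 − 3969 = 1328 bp
  5453 − 5297 = 156 bp
  6826 − 5453 = 1373 bp
  wrap: 7453 − 6826 + 1395 = 2022 bp
Sorted largest to smallest: 2022, 1373, 1328, 1313, 1089, 172, 156 bp.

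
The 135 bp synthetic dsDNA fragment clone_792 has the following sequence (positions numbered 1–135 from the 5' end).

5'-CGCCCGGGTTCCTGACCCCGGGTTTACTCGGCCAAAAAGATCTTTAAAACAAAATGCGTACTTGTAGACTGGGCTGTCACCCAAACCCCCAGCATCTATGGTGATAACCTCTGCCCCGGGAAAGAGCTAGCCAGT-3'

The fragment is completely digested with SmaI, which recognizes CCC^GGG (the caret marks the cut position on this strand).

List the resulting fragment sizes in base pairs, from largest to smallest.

SmaI sites (CCCGGG) start at positions 3, 17, 115.
SmaI cuts after base 3 of each site, so after positions 5, 19, 117.
Linear molecule, 3 cuts → 4 fragments:
  1–5 → 5 bp
  6–19 → 14 bp
  20–117 → 98 bp
  118–135 → 18 bp
Sorted largest to smallest: 98, 18, 14, 5 bp.

98, 18, 14, 5 bp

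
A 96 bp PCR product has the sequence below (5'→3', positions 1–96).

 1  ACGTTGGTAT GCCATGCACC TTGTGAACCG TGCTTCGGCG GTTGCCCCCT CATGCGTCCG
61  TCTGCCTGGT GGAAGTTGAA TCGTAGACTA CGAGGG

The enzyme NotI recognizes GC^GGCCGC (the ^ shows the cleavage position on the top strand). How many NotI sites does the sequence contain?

0

No occurrence of GCGGCCGC is present in the sequence.
NotI does not cut: 0 sites.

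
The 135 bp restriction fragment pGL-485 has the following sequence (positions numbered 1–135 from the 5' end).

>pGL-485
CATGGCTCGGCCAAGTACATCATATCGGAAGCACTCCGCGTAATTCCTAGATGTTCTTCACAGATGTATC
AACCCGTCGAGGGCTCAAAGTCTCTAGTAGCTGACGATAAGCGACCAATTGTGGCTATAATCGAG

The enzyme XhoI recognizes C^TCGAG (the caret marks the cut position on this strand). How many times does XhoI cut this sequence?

No occurrence of CTCGAG is present in the sequence.
XhoI does not cut: 0 sites.

0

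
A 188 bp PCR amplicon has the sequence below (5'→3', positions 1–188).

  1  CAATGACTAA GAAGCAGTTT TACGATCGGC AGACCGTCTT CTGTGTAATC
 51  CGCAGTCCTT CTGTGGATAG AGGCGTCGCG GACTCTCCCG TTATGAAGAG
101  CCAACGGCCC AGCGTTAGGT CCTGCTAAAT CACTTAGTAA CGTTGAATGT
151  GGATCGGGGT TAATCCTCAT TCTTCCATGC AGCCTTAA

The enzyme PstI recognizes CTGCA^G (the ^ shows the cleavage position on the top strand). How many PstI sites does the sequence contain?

0

No occurrence of CTGCAG is present in the sequence.
PstI does not cut: 0 sites.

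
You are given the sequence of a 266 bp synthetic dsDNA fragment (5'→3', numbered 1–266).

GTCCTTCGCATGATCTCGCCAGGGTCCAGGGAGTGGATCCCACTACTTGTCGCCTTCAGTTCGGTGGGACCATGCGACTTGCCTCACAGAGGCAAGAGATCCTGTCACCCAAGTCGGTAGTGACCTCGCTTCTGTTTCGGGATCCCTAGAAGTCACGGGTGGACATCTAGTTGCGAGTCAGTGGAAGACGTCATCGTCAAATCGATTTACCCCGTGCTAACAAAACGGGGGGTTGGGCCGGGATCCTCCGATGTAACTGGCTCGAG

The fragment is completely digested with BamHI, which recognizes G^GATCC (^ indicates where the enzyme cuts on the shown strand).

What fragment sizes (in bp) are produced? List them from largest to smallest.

105, 101, 35, 25 bp

BamHI sites (GGATCC) start at positions 35, 140, 241.
BamHI cuts after the first base of each site, so after positions 35, 140, 241.
Linear molecule, 3 cuts → 4 fragments:
  1–35 → 35 bp
  36–140 → 105 bp
  141–241 → 101 bp
  242–266 → 25 bp
Sorted largest to smallest: 105, 101, 35, 25 bp.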